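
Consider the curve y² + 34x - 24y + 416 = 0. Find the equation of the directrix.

Only y is squared. Complete the square in y: (y - 12)² = -34(x + 8).
Vertex (-8, 12); 4p = -34 so p = -17/2. Opens left.
Directrix is the vertical line x = h − p = -8 − (-17/2) = 1/2.

x = 1/2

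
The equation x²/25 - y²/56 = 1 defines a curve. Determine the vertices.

(-5, 0) and (5, 0)

Center (0, 0). The positive term is the x-term, so the transverse axis is horizontal; a² = 25, b² = 56.
a = 5. Vertices at (h ± a, k).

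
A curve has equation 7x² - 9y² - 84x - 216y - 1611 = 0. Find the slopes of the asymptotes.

√7/3 and -√7/3

Rearranging, 7(x² - 12x) -9(y² + 24y) = 1611.
7(x - 6)² -9(y + 12)² = 1611 + 252 - 1296 = 567
Dividing both sides by 567: (x - 6)²/81 - (y + 12)²/63 = 1
Hyperbola, center (6, -12), transverse axis horizontal; a² = 81, b² = 63.
For a horizontal hyperbola the asymptotes have slope ±b/a.
Here that is ±3√7/9 = ±√7/3.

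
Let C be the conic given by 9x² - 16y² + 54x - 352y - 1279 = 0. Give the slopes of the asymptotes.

9(x² + 6x) -16(y² + 22y) = 1279
Completing the square gives 9(x + 3)² -16(y + 11)² = 1279 + 81 - 1936 = -576.
Dividing both sides by -576: (y + 11)²/36 - (x + 3)²/64 = 1
Hyperbola, center (-3, -11), transverse axis vertical; a² = 36, b² = 64.
For a vertical hyperbola the asymptotes have slope ±a/b.
Here that is ±6/8 = ±3/4.

3/4 and -3/4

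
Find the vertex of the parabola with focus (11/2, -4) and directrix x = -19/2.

The vertex is the midpoint between the focus and the directrix along the axis of symmetry.
Axis is horizontal (directrix is vertical). Vertex x-coordinate = (11/2 + (-19/2))/2 = -2; y-coordinate = -4.

(-2, -4)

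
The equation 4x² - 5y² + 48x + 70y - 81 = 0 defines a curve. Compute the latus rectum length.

5

4(x² + 12x) -5(y² - 14y) = 81
Complete the square in x and y: 4(x + 6)² -5(y - 7)² = 81 + 144 - 245 = -20
Divide by -20: (y - 7)²/4 - (x + 6)²/5 = 1
Hyperbola, center (-6, 7), transverse axis vertical; a² = 4, b² = 5.
Latus rectum length = 2b²/a = 2·5/2 = 5.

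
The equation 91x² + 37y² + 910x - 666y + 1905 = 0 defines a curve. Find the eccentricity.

91(x² + 10x) + 37(y² - 18y) = -1905
Complete the square: 91(x + 5)² + 37(y - 9)² = -1905 + 2275 + 2997 = 3367
Divide by 3367: (x + 5)²/37 + (y - 9)²/91 = 1
Ellipse, center (-5, 9), major axis vertical; a² = 91, b² = 37.
c² = a² - b² = 54, so c = 3√6.
e = c/a = 3√6/√91 = 3√546/91.

e = 3√546/91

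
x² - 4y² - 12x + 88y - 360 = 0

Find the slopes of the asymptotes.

Group the x- and y-terms: (x² - 12x) -4(y² - 22y) = 360
(x - 6)² -4(y - 11)² = 360 + 36 - 484 = -88
Divide by -88: (y - 11)²/22 - (x - 6)²/88 = 1
Hyperbola, center (6, 11), transverse axis vertical; a² = 22, b² = 88.
For a vertical hyperbola the asymptotes have slope ±a/b.
Here that is ±√22/2√22 = ±1/2.

1/2 and -1/2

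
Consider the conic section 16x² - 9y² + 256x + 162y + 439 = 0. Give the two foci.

(-8, 4) and (-8, 14)

Collect terms: 16(x² + 16x) -9(y² - 18y) = -439
16(x + 8)² -9(y - 9)² = -439 + 1024 - 729 = -144
Divide through by -144 to get (y - 9)²/16 - (x + 8)²/9 = 1.
Hyperbola, center (-8, 9), transverse axis vertical; a² = 16, b² = 9.
c² = a² + b² = 16 + 9 = 25, so c = 5.
Foci lie on the vertical axis through the center: (h, k ± c).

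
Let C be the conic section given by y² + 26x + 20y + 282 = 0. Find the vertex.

(-7, -10)

Only y is squared. Complete the square in y: (y + 10)² = -26(x + 7).
Vertex (-7, -10); 4p = -26 so p = -13/2. Opens left.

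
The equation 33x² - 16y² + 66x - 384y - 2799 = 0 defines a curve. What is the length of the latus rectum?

Rearranging, 33(x² + 2x) -16(y² + 24y) = 2799.
Completing the square gives 33(x + 1)² -16(y + 12)² = 2799 + 33 - 2304 = 528.
Divide by 528: (x + 1)²/16 - (y + 12)²/33 = 1
Hyperbola, center (-1, -12), transverse axis horizontal; a² = 16, b² = 33.
Latus rectum length = 2b²/a = 2·33/4 = 33/2.

33/2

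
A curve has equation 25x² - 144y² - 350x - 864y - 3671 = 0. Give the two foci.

(-6, -3) and (20, -3)

Group the x- and y-terms: 25(x² - 14x) -144(y² + 6y) = 3671
Complete the square in x and y: 25(x - 7)² -144(y + 3)² = 3671 + 1225 - 1296 = 3600
Dividing both sides by 3600: (x - 7)²/144 - (y + 3)²/25 = 1
Hyperbola, center (7, -3), transverse axis horizontal; a² = 144, b² = 25.
c² = a² + b² = 144 + 25 = 169, so c = 13.
Foci lie on the horizontal axis through the center: (h ± c, k).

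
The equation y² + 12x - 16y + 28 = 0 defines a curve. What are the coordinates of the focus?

(0, 8)

Only y is squared. Complete the square in y: (y - 8)² = -12(x - 3).
Vertex (3, 8); 4p = -12 so p = -3. Opens left.
Focus is p units from the vertex along the axis: (h + p, k).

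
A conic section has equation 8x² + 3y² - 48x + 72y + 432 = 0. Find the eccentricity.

e = √10/4

Group the x- and y-terms: 8(x² - 6x) + 3(y² + 24y) = -432
8(x - 3)² + 3(y + 12)² = -432 + 72 + 432 = 72
Dividing both sides by 72: (x - 3)²/9 + (y + 12)²/24 = 1
Ellipse, center (3, -12), major axis vertical; a² = 24, b² = 9.
c² = a² - b² = 15, so c = √15.
e = c/a = √15/2√6 = √10/4.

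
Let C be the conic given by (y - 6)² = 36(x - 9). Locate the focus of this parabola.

Vertex (9, 6); 4p = 36 so p = 9. Opens right.
Focus is p units from the vertex along the axis: (h + p, k).

(18, 6)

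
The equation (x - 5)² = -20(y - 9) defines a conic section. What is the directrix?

Vertex (5, 9); 4p = -20 so p = -5. Opens down.
Directrix is the horizontal line y = k − p = 9 − (-5) = 14.

y = 14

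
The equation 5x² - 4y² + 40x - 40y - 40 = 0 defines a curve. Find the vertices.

(-6, -5) and (-2, -5)

Collect terms: 5(x² + 8x) -4(y² + 10y) = 40
5(x + 4)² -4(y + 5)² = 40 + 80 - 100 = 20
Dividing both sides by 20: (x + 4)²/4 - (y + 5)²/5 = 1
Hyperbola, center (-4, -5), transverse axis horizontal; a² = 4, b² = 5.
a = 2. Vertices at (h ± a, k).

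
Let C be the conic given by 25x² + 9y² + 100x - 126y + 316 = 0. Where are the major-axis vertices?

(-2, 2) and (-2, 12)

Group: 25(x² + 4x) + 9(y² - 14y) = -316
Complete the square: 25(x + 2)² + 9(y - 7)² = -316 + 100 + 441 = 225
Dividing both sides by 225: (x + 2)²/9 + (y - 7)²/25 = 1
Ellipse, center (-2, 7), major axis vertical; a² = 25, b² = 9.
a = 5. Vertices at (h, k ± a).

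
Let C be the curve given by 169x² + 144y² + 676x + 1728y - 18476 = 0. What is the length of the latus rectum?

288/13

Collect terms: 169(x² + 4x) + 144(y² + 12y) = 18476
Complete the square: 169(x + 2)² + 144(y + 6)² = 18476 + 676 + 5184 = 24336
Dividing both sides by 24336: (x + 2)²/144 + (y + 6)²/169 = 1
Ellipse, center (-2, -6), major axis vertical; a² = 169, b² = 144.
Latus rectum length = 2b²/a = 2·144/13 = 288/13.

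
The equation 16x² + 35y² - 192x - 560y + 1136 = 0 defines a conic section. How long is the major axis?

16(x² - 12x) + 35(y² - 16y) = -1136
Complete the square: 16(x - 6)² + 35(y - 8)² = -1136 + 576 + 2240 = 1680
Dividing both sides by 1680: (x - 6)²/105 + (y - 8)²/48 = 1
Ellipse, center (6, 8), major axis horizontal; a² = 105, b² = 48.
a² = 105 so a = √105; the major axis has length 2a = 2√105.

2√105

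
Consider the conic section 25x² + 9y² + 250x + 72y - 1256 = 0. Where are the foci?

(-5, -16) and (-5, 8)

Group: 25(x² + 10x) + 9(y² + 8y) = 1256
Complete the square: 25(x + 5)² + 9(y + 4)² = 1256 + 625 + 144 = 2025
Dividing both sides by 2025: (x + 5)²/81 + (y + 4)²/225 = 1
Ellipse, center (-5, -4), major axis vertical; a² = 225, b² = 81.
c² = a² - b² = 225 - 81 = 144, so c = 12.
Foci lie on the vertical axis through the center: (h, k ± c).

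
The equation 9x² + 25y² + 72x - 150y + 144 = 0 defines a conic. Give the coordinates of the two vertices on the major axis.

(-9, 3) and (1, 3)

Group the x- and y-terms: 9(x² + 8x) + 25(y² - 6y) = -144
Completing the square gives 9(x + 4)² + 25(y - 3)² = -144 + 144 + 225 = 225.
Dividing both sides by 225: (x + 4)²/25 + (y - 3)²/9 = 1
Ellipse, center (-4, 3), major axis horizontal; a² = 25, b² = 9.
a = 5. Vertices at (h ± a, k).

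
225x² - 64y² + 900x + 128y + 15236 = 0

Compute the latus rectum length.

128/15

Collect terms: 225(x² + 4x) -64(y² - 2y) = -15236
Complete the square in x and y: 225(x + 2)² -64(y - 1)² = -15236 + 900 - 64 = -14400
Divide through by -14400 to get (y - 1)²/225 - (x + 2)²/64 = 1.
Hyperbola, center (-2, 1), transverse axis vertical; a² = 225, b² = 64.
Latus rectum length = 2b²/a = 2·64/15 = 128/15.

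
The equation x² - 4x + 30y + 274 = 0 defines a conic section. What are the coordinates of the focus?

Only x is squared. Complete the square in x: (x - 2)² = -30(y + 9).
Vertex (2, -9); 4p = -30 so p = -15/2. Opens down.
Focus is p units from the vertex along the axis: (h, k + p).

(2, -33/2)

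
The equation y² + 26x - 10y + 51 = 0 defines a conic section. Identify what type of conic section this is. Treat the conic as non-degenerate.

No xy term. Coefficients of x² and y² are A = 0, C = 1.
Exactly one squared variable ⇒ parabola.

parabola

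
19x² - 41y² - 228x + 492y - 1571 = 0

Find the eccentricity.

e = 2√615/41

Rearranging, 19(x² - 12x) -41(y² - 12y) = 1571.
19(x - 6)² -41(y - 6)² = 1571 + 684 - 1476 = 779
Divide by 779: (x - 6)²/41 - (y - 6)²/19 = 1
Hyperbola, center (6, 6), transverse axis horizontal; a² = 41, b² = 19.
c² = a² + b² = 60, so c = 2√15.
e = c/a = 2√15/√41 = 2√615/41.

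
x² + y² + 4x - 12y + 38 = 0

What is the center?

Group: (x² + 4x) + (y² - 12y) = -38
Completing the square gives (x + 2)² + (y - 6)² = -38 + 4 + 36 = 2.
So (x + 2)² + (y - 6)² = 2.
Circle centered at (-2, 6) with r² = 2.

(-2, 6)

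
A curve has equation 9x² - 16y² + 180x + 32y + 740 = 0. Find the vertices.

Group: 9(x² + 20x) -16(y² - 2y) = -740
Complete the square in x and y: 9(x + 10)² -16(y - 1)² = -740 + 900 - 16 = 144
Dividing both sides by 144: (x + 10)²/16 - (y - 1)²/9 = 1
Hyperbola, center (-10, 1), transverse axis horizontal; a² = 16, b² = 9.
a = 4. Vertices at (h ± a, k).

(-14, 1) and (-6, 1)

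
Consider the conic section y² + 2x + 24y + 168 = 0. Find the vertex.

Only y is squared. Complete the square in y: (y + 12)² = -2(x + 12).
Vertex (-12, -12); 4p = -2 so p = -1/2. Opens left.

(-12, -12)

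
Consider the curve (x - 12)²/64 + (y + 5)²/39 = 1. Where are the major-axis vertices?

(4, -5) and (20, -5)

Center (12, -5). The larger denominator 64 sits under the x-term, so the major axis is horizontal; a² = 64, b² = 39.
a = 8. Vertices at (h ± a, k).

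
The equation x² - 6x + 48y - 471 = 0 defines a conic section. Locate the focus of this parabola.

(3, -2)

Only x is squared. Complete the square in x: (x - 3)² = -48(y - 10).
Vertex (3, 10); 4p = -48 so p = -12. Opens down.
Focus is p units from the vertex along the axis: (h, k + p).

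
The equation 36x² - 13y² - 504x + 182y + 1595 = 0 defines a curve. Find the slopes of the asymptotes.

6√13/13 and -6√13/13

Group: 36(x² - 14x) -13(y² - 14y) = -1595
Completing the square gives 36(x - 7)² -13(y - 7)² = -1595 + 1764 - 637 = -468.
Divide by -468: (y - 7)²/36 - (x - 7)²/13 = 1
Hyperbola, center (7, 7), transverse axis vertical; a² = 36, b² = 13.
For a vertical hyperbola the asymptotes have slope ±a/b.
Here that is ±6/√13 = ±6√13/13.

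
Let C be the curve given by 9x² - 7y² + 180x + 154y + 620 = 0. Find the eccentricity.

e = 4/3

9(x² + 20x) -7(y² - 22y) = -620
Completing the square gives 9(x + 10)² -7(y - 11)² = -620 + 900 - 847 = -567.
Divide by -567: (y - 11)²/81 - (x + 10)²/63 = 1
Hyperbola, center (-10, 11), transverse axis vertical; a² = 81, b² = 63.
c² = a² + b² = 144, so c = 12.
e = c/a = 12/9 = 4/3.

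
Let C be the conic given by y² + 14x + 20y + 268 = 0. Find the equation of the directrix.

Only y is squared. Complete the square in y: (y + 10)² = -14(x + 12).
Vertex (-12, -10); 4p = -14 so p = -7/2. Opens left.
Directrix is the vertical line x = h − p = -12 − (-7/2) = -17/2.

x = -17/2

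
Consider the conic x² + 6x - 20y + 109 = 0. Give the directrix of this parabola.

Only x is squared. Complete the square in x: (x + 3)² = 20(y - 5).
Vertex (-3, 5); 4p = 20 so p = 5. Opens up.
Directrix is the horizontal line y = k − p = 5 − (5) = 0.

y = 0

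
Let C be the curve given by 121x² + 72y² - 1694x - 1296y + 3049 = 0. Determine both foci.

(7, 2) and (7, 16)

Group the x- and y-terms: 121(x² - 14x) + 72(y² - 18y) = -3049
121(x - 7)² + 72(y - 9)² = -3049 + 5929 + 5832 = 8712
Dividing both sides by 8712: (x - 7)²/72 + (y - 9)²/121 = 1
Ellipse, center (7, 9), major axis vertical; a² = 121, b² = 72.
c² = a² - b² = 121 - 72 = 49, so c = 7.
Foci lie on the vertical axis through the center: (h, k ± c).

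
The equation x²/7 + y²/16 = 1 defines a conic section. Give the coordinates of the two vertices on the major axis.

Center (0, 0). The larger denominator 16 sits under the y-term, so the major axis is vertical; a² = 16, b² = 7.
a = 4. Vertices at (h, k ± a).

(0, -4) and (0, 4)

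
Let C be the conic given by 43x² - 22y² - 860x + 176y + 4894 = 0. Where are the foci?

(10, 4 - √65) and (10, 4 + √65)

Rearranging, 43(x² - 20x) -22(y² - 8y) = -4894.
43(x - 10)² -22(y - 4)² = -4894 + 4300 - 352 = -946
Divide by -946: (y - 4)²/43 - (x - 10)²/22 = 1
Hyperbola, center (10, 4), transverse axis vertical; a² = 43, b² = 22.
c² = a² + b² = 43 + 22 = 65, so c = √65.
Foci lie on the vertical axis through the center: (h, k ± c).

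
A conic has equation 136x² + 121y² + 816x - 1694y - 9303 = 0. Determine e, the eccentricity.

e = √510/68

Rearranging, 136(x² + 6x) + 121(y² - 14y) = 9303.
Complete the square in x and y: 136(x + 3)² + 121(y - 7)² = 9303 + 1224 + 5929 = 16456
Divide through by 16456 to get (x + 3)²/121 + (y - 7)²/136 = 1.
Ellipse, center (-3, 7), major axis vertical; a² = 136, b² = 121.
c² = a² - b² = 15, so c = √15.
e = c/a = √15/2√34 = √510/68.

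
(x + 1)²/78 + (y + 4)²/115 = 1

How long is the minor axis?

Center (-1, -4). The larger denominator 115 sits under the y-term, so the major axis is vertical; a² = 115, b² = 78.
b² = 78 so b = √78; the minor axis has length 2b = 2√78.

2√78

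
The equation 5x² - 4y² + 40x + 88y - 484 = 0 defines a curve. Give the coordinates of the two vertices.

(-8, 11) and (0, 11)

5(x² + 8x) -4(y² - 22y) = 484
Completing the square gives 5(x + 4)² -4(y - 11)² = 484 + 80 - 484 = 80.
Divide through by 80 to get (x + 4)²/16 - (y - 11)²/20 = 1.
Hyperbola, center (-4, 11), transverse axis horizontal; a² = 16, b² = 20.
a = 4. Vertices at (h ± a, k).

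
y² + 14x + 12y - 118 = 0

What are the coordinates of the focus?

Only y is squared. Complete the square in y: (y + 6)² = -14(x - 11).
Vertex (11, -6); 4p = -14 so p = -7/2. Opens left.
Focus is p units from the vertex along the axis: (h + p, k).

(15/2, -6)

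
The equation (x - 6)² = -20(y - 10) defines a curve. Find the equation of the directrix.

Vertex (6, 10); 4p = -20 so p = -5. Opens down.
Directrix is the horizontal line y = k − p = 10 − (-5) = 15.

y = 15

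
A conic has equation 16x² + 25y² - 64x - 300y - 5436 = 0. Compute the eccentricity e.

e = 3/5

Collect terms: 16(x² - 4x) + 25(y² - 12y) = 5436
Completing the square gives 16(x - 2)² + 25(y - 6)² = 5436 + 64 + 900 = 6400.
Dividing both sides by 6400: (x - 2)²/400 + (y - 6)²/256 = 1
Ellipse, center (2, 6), major axis horizontal; a² = 400, b² = 256.
c² = a² - b² = 144, so c = 12.
e = c/a = 12/20 = 3/5.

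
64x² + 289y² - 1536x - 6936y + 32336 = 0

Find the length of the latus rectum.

128/17

Group: 64(x² - 24x) + 289(y² - 24y) = -32336
64(x - 12)² + 289(y - 12)² = -32336 + 9216 + 41616 = 18496
Dividing both sides by 18496: (x - 12)²/289 + (y - 12)²/64 = 1
Ellipse, center (12, 12), major axis horizontal; a² = 289, b² = 64.
Latus rectum length = 2b²/a = 2·64/17 = 128/17.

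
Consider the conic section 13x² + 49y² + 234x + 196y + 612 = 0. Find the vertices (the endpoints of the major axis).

(-16, -2) and (-2, -2)

Collect terms: 13(x² + 18x) + 49(y² + 4y) = -612
Complete the square in x and y: 13(x + 9)² + 49(y + 2)² = -612 + 1053 + 196 = 637
Divide by 637: (x + 9)²/49 + (y + 2)²/13 = 1
Ellipse, center (-9, -2), major axis horizontal; a² = 49, b² = 13.
a = 7. Vertices at (h ± a, k).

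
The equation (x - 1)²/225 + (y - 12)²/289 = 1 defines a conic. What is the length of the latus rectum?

Center (1, 12). The larger denominator 289 sits under the y-term, so the major axis is vertical; a² = 289, b² = 225.
Latus rectum length = 2b²/a = 2·225/17 = 450/17.

450/17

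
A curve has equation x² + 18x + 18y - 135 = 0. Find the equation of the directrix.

Only x is squared. Complete the square in x: (x + 9)² = -18(y - 12).
Vertex (-9, 12); 4p = -18 so p = -9/2. Opens down.
Directrix is the horizontal line y = k − p = 12 − (-9/2) = 33/2.

y = 33/2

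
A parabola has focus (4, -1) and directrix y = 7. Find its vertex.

(4, 3)

The vertex is the midpoint between the focus and the directrix along the axis of symmetry.
Axis is vertical (directrix is horizontal). Vertex y-coordinate = (-1 + 7)/2 = 3; x-coordinate = 4.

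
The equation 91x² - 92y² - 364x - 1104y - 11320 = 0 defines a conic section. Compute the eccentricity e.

91(x² - 4x) -92(y² + 12y) = 11320
91(x - 2)² -92(y + 6)² = 11320 + 364 - 3312 = 8372
Divide through by 8372 to get (x - 2)²/92 - (y + 6)²/91 = 1.
Hyperbola, center (2, -6), transverse axis horizontal; a² = 92, b² = 91.
c² = a² + b² = 183, so c = √183.
e = c/a = √183/2√23 = √4209/46.

e = √4209/46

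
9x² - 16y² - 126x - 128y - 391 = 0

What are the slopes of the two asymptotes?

3/4 and -3/4

Group the x- and y-terms: 9(x² - 14x) -16(y² + 8y) = 391
9(x - 7)² -16(y + 4)² = 391 + 441 - 256 = 576
Divide through by 576 to get (x - 7)²/64 - (y + 4)²/36 = 1.
Hyperbola, center (7, -4), transverse axis horizontal; a² = 64, b² = 36.
For a horizontal hyperbola the asymptotes have slope ±b/a.
Here that is ±6/8 = ±3/4.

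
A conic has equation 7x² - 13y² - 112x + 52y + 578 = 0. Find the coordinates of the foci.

Collect terms: 7(x² - 16x) -13(y² - 4y) = -578
Complete the square: 7(x - 8)² -13(y - 2)² = -578 + 448 - 52 = -182
Divide through by -182 to get (y - 2)²/14 - (x - 8)²/26 = 1.
Hyperbola, center (8, 2), transverse axis vertical; a² = 14, b² = 26.
c² = a² + b² = 14 + 26 = 40, so c = 2√10.
Foci lie on the vertical axis through the center: (h, k ± c).

(8, 2 - 2√10) and (8, 2 + 2√10)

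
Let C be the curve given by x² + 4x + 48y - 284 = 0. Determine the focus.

Only x is squared. Complete the square in x: (x + 2)² = -48(y - 6).
Vertex (-2, 6); 4p = -48 so p = -12. Opens down.
Focus is p units from the vertex along the axis: (h, k + p).

(-2, -6)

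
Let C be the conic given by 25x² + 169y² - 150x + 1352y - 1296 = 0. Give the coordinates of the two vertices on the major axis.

(-10, -4) and (16, -4)

25(x² - 6x) + 169(y² + 8y) = 1296
25(x - 3)² + 169(y + 4)² = 1296 + 225 + 2704 = 4225
Divide by 4225: (x - 3)²/169 + (y + 4)²/25 = 1
Ellipse, center (3, -4), major axis horizontal; a² = 169, b² = 25.
a = 13. Vertices at (h ± a, k).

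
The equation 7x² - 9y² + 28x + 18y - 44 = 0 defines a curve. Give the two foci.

(-6, 1) and (2, 1)

7(x² + 4x) -9(y² - 2y) = 44
Complete the square: 7(x + 2)² -9(y - 1)² = 44 + 28 - 9 = 63
Divide by 63: (x + 2)²/9 - (y - 1)²/7 = 1
Hyperbola, center (-2, 1), transverse axis horizontal; a² = 9, b² = 7.
c² = a² + b² = 9 + 7 = 16, so c = 4.
Foci lie on the horizontal axis through the center: (h ± c, k).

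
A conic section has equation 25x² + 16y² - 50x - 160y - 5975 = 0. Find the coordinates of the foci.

(1, -7) and (1, 17)

Collect terms: 25(x² - 2x) + 16(y² - 10y) = 5975
Completing the square gives 25(x - 1)² + 16(y - 5)² = 5975 + 25 + 400 = 6400.
Dividing both sides by 6400: (x - 1)²/256 + (y - 5)²/400 = 1
Ellipse, center (1, 5), major axis vertical; a² = 400, b² = 256.
c² = a² - b² = 400 - 256 = 144, so c = 12.
Foci lie on the vertical axis through the center: (h, k ± c).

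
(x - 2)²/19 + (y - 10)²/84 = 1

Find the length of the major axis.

Center (2, 10). The larger denominator 84 sits under the y-term, so the major axis is vertical; a² = 84, b² = 19.
a² = 84 so a = 2√21; the major axis has length 2a = 4√21.

4√21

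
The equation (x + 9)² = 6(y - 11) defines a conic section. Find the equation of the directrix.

Vertex (-9, 11); 4p = 6 so p = 3/2. Opens up.
Directrix is the horizontal line y = k − p = 11 − (3/2) = 19/2.

y = 19/2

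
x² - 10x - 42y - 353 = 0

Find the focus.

Only x is squared. Complete the square in x: (x - 5)² = 42(y + 9).
Vertex (5, -9); 4p = 42 so p = 21/2. Opens up.
Focus is p units from the vertex along the axis: (h, k + p).

(5, 3/2)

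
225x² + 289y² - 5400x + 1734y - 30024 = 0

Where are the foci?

(4, -3) and (20, -3)

Group: 225(x² - 24x) + 289(y² + 6y) = 30024
Complete the square: 225(x - 12)² + 289(y + 3)² = 30024 + 32400 + 2601 = 65025
Dividing both sides by 65025: (x - 12)²/289 + (y + 3)²/225 = 1
Ellipse, center (12, -3), major axis horizontal; a² = 289, b² = 225.
c² = a² - b² = 289 - 225 = 64, so c = 8.
Foci lie on the horizontal axis through the center: (h ± c, k).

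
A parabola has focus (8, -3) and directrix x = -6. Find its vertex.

The vertex is the midpoint between the focus and the directrix along the axis of symmetry.
Axis is horizontal (directrix is vertical). Vertex x-coordinate = (8 + (-6))/2 = 1; y-coordinate = -3.

(1, -3)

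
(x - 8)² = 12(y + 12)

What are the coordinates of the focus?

Vertex (8, -12); 4p = 12 so p = 3. Opens up.
Focus is p units from the vertex along the axis: (h, k + p).

(8, -9)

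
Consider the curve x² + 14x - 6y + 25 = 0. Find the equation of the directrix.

y = -11/2

Only x is squared. Complete the square in x: (x + 7)² = 6(y + 4).
Vertex (-7, -4); 4p = 6 so p = 3/2. Opens up.
Directrix is the horizontal line y = k − p = -4 − (3/2) = -11/2.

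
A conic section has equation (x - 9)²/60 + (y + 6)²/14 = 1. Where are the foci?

Center (9, -6). The larger denominator 60 sits under the x-term, so the major axis is horizontal; a² = 60, b² = 14.
c² = a² - b² = 60 - 14 = 46, so c = √46.
Foci lie on the horizontal axis through the center: (h ± c, k).

(9 - √46, -6) and (9 + √46, -6)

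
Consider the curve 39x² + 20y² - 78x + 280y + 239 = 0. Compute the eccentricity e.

e = √741/39

Group the x- and y-terms: 39(x² - 2x) + 20(y² + 14y) = -239
39(x - 1)² + 20(y + 7)² = -239 + 39 + 980 = 780
Dividing both sides by 780: (x - 1)²/20 + (y + 7)²/39 = 1
Ellipse, center (1, -7), major axis vertical; a² = 39, b² = 20.
c² = a² - b² = 19, so c = √19.
e = c/a = √19/√39 = √741/39.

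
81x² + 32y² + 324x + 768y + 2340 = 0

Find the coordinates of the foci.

81(x² + 4x) + 32(y² + 24y) = -2340
Completing the square gives 81(x + 2)² + 32(y + 12)² = -2340 + 324 + 4608 = 2592.
Dividing both sides by 2592: (x + 2)²/32 + (y + 12)²/81 = 1
Ellipse, center (-2, -12), major axis vertical; a² = 81, b² = 32.
c² = a² - b² = 81 - 32 = 49, so c = 7.
Foci lie on the vertical axis through the center: (h, k ± c).

(-2, -19) and (-2, -5)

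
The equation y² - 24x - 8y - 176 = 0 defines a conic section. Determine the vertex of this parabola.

Only y is squared. Complete the square in y: (y - 4)² = 24(x + 8).
Vertex (-8, 4); 4p = 24 so p = 6. Opens right.

(-8, 4)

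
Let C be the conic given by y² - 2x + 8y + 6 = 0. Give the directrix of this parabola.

Only y is squared. Complete the square in y: (y + 4)² = 2(x + 5).
Vertex (-5, -4); 4p = 2 so p = 1/2. Opens right.
Directrix is the vertical line x = h − p = -5 − (1/2) = -11/2.

x = -11/2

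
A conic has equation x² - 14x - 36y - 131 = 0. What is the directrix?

y = -14

Only x is squared. Complete the square in x: (x - 7)² = 36(y + 5).
Vertex (7, -5); 4p = 36 so p = 9. Opens up.
Directrix is the horizontal line y = k − p = -5 − (9) = -14.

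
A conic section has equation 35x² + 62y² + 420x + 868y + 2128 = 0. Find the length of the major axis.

Rearranging, 35(x² + 12x) + 62(y² + 14y) = -2128.
Complete the square in x and y: 35(x + 6)² + 62(y + 7)² = -2128 + 1260 + 3038 = 2170
Divide through by 2170 to get (x + 6)²/62 + (y + 7)²/35 = 1.
Ellipse, center (-6, -7), major axis horizontal; a² = 62, b² = 35.
a² = 62 so a = √62; the major axis has length 2a = 2√62.

2√62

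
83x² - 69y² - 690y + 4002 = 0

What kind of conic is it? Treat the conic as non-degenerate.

hyperbola

No xy term. Coefficients of x² and y² are A = 83, C = -69.
A and C have opposite signs ⇒ hyperbola.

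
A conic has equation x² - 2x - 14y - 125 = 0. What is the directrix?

Only x is squared. Complete the square in x: (x - 1)² = 14(y + 9).
Vertex (1, -9); 4p = 14 so p = 7/2. Opens up.
Directrix is the horizontal line y = k − p = -9 − (7/2) = -25/2.

y = -25/2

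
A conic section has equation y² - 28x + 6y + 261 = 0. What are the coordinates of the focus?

(16, -3)

Only y is squared. Complete the square in y: (y + 3)² = 28(x - 9).
Vertex (9, -3); 4p = 28 so p = 7. Opens right.
Focus is p units from the vertex along the axis: (h + p, k).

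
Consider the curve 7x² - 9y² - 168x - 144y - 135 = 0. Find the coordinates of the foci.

(0, -8) and (24, -8)

7(x² - 24x) -9(y² + 16y) = 135
Complete the square in x and y: 7(x - 12)² -9(y + 8)² = 135 + 1008 - 576 = 567
Divide through by 567 to get (x - 12)²/81 - (y + 8)²/63 = 1.
Hyperbola, center (12, -8), transverse axis horizontal; a² = 81, b² = 63.
c² = a² + b² = 81 + 63 = 144, so c = 12.
Foci lie on the horizontal axis through the center: (h ± c, k).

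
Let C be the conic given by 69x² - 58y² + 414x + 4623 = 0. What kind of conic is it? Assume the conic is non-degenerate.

hyperbola

No xy term. Coefficients of x² and y² are A = 69, C = -58.
A and C have opposite signs ⇒ hyperbola.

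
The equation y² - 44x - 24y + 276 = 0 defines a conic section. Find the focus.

Only y is squared. Complete the square in y: (y - 12)² = 44(x - 3).
Vertex (3, 12); 4p = 44 so p = 11. Opens right.
Focus is p units from the vertex along the axis: (h + p, k).

(14, 12)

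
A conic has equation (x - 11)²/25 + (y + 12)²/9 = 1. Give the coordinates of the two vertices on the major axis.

Center (11, -12). The larger denominator 25 sits under the x-term, so the major axis is horizontal; a² = 25, b² = 9.
a = 5. Vertices at (h ± a, k).

(6, -12) and (16, -12)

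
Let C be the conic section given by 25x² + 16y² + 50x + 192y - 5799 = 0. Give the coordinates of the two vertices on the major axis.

Rearranging, 25(x² + 2x) + 16(y² + 12y) = 5799.
Complete the square: 25(x + 1)² + 16(y + 6)² = 5799 + 25 + 576 = 6400
Divide through by 6400 to get (x + 1)²/256 + (y + 6)²/400 = 1.
Ellipse, center (-1, -6), major axis vertical; a² = 400, b² = 256.
a = 20. Vertices at (h, k ± a).

(-1, -26) and (-1, 14)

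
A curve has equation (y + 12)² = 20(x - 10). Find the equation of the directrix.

Vertex (10, -12); 4p = 20 so p = 5. Opens right.
Directrix is the vertical line x = h − p = 10 − (5) = 5.

x = 5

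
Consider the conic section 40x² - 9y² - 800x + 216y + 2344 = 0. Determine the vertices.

40(x² - 20x) -9(y² - 24y) = -2344
40(x - 10)² -9(y - 12)² = -2344 + 4000 - 1296 = 360
Divide by 360: (x - 10)²/9 - (y - 12)²/40 = 1
Hyperbola, center (10, 12), transverse axis horizontal; a² = 9, b² = 40.
a = 3. Vertices at (h ± a, k).

(7, 12) and (13, 12)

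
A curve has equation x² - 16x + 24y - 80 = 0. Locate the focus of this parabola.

(8, 0)

Only x is squared. Complete the square in x: (x - 8)² = -24(y - 6).
Vertex (8, 6); 4p = -24 so p = -6. Opens down.
Focus is p units from the vertex along the axis: (h, k + p).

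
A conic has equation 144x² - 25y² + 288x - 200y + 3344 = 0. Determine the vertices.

Group the x- and y-terms: 144(x² + 2x) -25(y² + 8y) = -3344
144(x + 1)² -25(y + 4)² = -3344 + 144 - 400 = -3600
Dividing both sides by -3600: (y + 4)²/144 - (x + 1)²/25 = 1
Hyperbola, center (-1, -4), transverse axis vertical; a² = 144, b² = 25.
a = 12. Vertices at (h, k ± a).

(-1, -16) and (-1, 8)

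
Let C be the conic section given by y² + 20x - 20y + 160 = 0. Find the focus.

Only y is squared. Complete the square in y: (y - 10)² = -20(x + 3).
Vertex (-3, 10); 4p = -20 so p = -5. Opens left.
Focus is p units from the vertex along the axis: (h + p, k).

(-8, 10)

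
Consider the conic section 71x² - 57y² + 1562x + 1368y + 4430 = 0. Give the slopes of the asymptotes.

Collect terms: 71(x² + 22x) -57(y² - 24y) = -4430
Completing the square gives 71(x + 11)² -57(y - 12)² = -4430 + 8591 - 8208 = -4047.
Divide through by -4047 to get (y - 12)²/71 - (x + 11)²/57 = 1.
Hyperbola, center (-11, 12), transverse axis vertical; a² = 71, b² = 57.
For a vertical hyperbola the asymptotes have slope ±a/b.
Here that is ±√71/√57 = ±√4047/57.

√4047/57 and -√4047/57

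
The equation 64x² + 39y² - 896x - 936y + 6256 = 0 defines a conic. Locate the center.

64(x² - 14x) + 39(y² - 24y) = -6256
64(x - 7)² + 39(y - 12)² = -6256 + 3136 + 5616 = 2496
Divide by 2496: (x - 7)²/39 + (y - 12)²/64 = 1
Ellipse with center (7, 12).

(7, 12)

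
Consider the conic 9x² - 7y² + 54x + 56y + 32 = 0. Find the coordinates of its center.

(-3, 4)

Rearranging, 9(x² + 6x) -7(y² - 8y) = -32.
Completing the square gives 9(x + 3)² -7(y - 4)² = -32 + 81 - 112 = -63.
Divide through by -63 to get (y - 4)²/9 - (x + 3)²/7 = 1.
Hyperbola with center (-3, 4).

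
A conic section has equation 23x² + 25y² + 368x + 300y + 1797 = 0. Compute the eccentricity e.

e = √2/5

Group the x- and y-terms: 23(x² + 16x) + 25(y² + 12y) = -1797
Completing the square gives 23(x + 8)² + 25(y + 6)² = -1797 + 1472 + 900 = 575.
Dividing both sides by 575: (x + 8)²/25 + (y + 6)²/23 = 1
Ellipse, center (-8, -6), major axis horizontal; a² = 25, b² = 23.
c² = a² - b² = 2, so c = √2.
e = c/a = √2/5.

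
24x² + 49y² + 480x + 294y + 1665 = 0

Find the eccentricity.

Collect terms: 24(x² + 20x) + 49(y² + 6y) = -1665
Complete the square in x and y: 24(x + 10)² + 49(y + 3)² = -1665 + 2400 + 441 = 1176
Divide through by 1176 to get (x + 10)²/49 + (y + 3)²/24 = 1.
Ellipse, center (-10, -3), major axis horizontal; a² = 49, b² = 24.
c² = a² - b² = 25, so c = 5.
e = c/a = 5/7.

e = 5/7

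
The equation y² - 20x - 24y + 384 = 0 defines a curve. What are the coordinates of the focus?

Only y is squared. Complete the square in y: (y - 12)² = 20(x - 12).
Vertex (12, 12); 4p = 20 so p = 5. Opens right.
Focus is p units from the vertex along the axis: (h + p, k).

(17, 12)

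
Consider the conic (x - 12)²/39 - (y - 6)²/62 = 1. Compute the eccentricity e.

Center (12, 6). The positive term is the x-term, so the transverse axis is horizontal; a² = 39, b² = 62.
c² = a² + b² = 101, so c = √101.
e = c/a = √101/√39 = √3939/39.

e = √3939/39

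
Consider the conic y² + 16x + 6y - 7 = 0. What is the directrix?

Only y is squared. Complete the square in y: (y + 3)² = -16(x - 1).
Vertex (1, -3); 4p = -16 so p = -4. Opens left.
Directrix is the vertical line x = h − p = 1 − (-4) = 5.

x = 5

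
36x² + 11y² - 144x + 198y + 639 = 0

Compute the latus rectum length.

11/3

36(x² - 4x) + 11(y² + 18y) = -639
36(x - 2)² + 11(y + 9)² = -639 + 144 + 891 = 396
Dividing both sides by 396: (x - 2)²/11 + (y + 9)²/36 = 1
Ellipse, center (2, -9), major axis vertical; a² = 36, b² = 11.
Latus rectum length = 2b²/a = 2·11/6 = 11/3.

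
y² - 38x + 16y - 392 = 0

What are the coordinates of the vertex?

(-12, -8)

Only y is squared. Complete the square in y: (y + 8)² = 38(x + 12).
Vertex (-12, -8); 4p = 38 so p = 19/2. Opens right.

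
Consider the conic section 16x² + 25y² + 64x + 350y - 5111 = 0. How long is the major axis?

40

Group the x- and y-terms: 16(x² + 4x) + 25(y² + 14y) = 5111
Completing the square gives 16(x + 2)² + 25(y + 7)² = 5111 + 64 + 1225 = 6400.
Divide through by 6400 to get (x + 2)²/400 + (y + 7)²/256 = 1.
Ellipse, center (-2, -7), major axis horizontal; a² = 400, b² = 256.
a² = 400 so a = 20; the major axis has length 2a = 40.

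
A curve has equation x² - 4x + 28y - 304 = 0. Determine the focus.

(2, 4)

Only x is squared. Complete the square in x: (x - 2)² = -28(y - 11).
Vertex (2, 11); 4p = -28 so p = -7. Opens down.
Focus is p units from the vertex along the axis: (h, k + p).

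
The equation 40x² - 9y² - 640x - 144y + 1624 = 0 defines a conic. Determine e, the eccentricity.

Group the x- and y-terms: 40(x² - 16x) -9(y² + 16y) = -1624
40(x - 8)² -9(y + 8)² = -1624 + 2560 - 576 = 360
Dividing both sides by 360: (x - 8)²/9 - (y + 8)²/40 = 1
Hyperbola, center (8, -8), transverse axis horizontal; a² = 9, b² = 40.
c² = a² + b² = 49, so c = 7.
e = c/a = 7/3.

e = 7/3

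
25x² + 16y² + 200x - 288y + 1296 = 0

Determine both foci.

25(x² + 8x) + 16(y² - 18y) = -1296
Complete the square: 25(x + 4)² + 16(y - 9)² = -1296 + 400 + 1296 = 400
Dividing both sides by 400: (x + 4)²/16 + (y - 9)²/25 = 1
Ellipse, center (-4, 9), major axis vertical; a² = 25, b² = 16.
c² = a² - b² = 25 - 16 = 9, so c = 3.
Foci lie on the vertical axis through the center: (h, k ± c).

(-4, 6) and (-4, 12)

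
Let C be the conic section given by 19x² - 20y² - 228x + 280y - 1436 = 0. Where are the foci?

Rearranging, 19(x² - 12x) -20(y² - 14y) = 1436.
Complete the square in x and y: 19(x - 6)² -20(y - 7)² = 1436 + 684 - 980 = 1140
Dividing both sides by 1140: (x - 6)²/60 - (y - 7)²/57 = 1
Hyperbola, center (6, 7), transverse axis horizontal; a² = 60, b² = 57.
c² = a² + b² = 60 + 57 = 117, so c = 3√13.
Foci lie on the horizontal axis through the center: (h ± c, k).

(6 - 3√13, 7) and (6 + 3√13, 7)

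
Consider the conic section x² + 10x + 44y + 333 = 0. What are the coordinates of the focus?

Only x is squared. Complete the square in x: (x + 5)² = -44(y + 7).
Vertex (-5, -7); 4p = -44 so p = -11. Opens down.
Focus is p units from the vertex along the axis: (h, k + p).

(-5, -18)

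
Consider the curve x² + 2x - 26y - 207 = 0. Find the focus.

(-1, -3/2)

Only x is squared. Complete the square in x: (x + 1)² = 26(y + 8).
Vertex (-1, -8); 4p = 26 so p = 13/2. Opens up.
Focus is p units from the vertex along the axis: (h, k + p).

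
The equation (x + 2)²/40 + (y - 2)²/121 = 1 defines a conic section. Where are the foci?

Center (-2, 2). The larger denominator 121 sits under the y-term, so the major axis is vertical; a² = 121, b² = 40.
c² = a² - b² = 121 - 40 = 81, so c = 9.
Foci lie on the vertical axis through the center: (h, k ± c).

(-2, -7) and (-2, 11)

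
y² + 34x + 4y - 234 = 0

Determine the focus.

Only y is squared. Complete the square in y: (y + 2)² = -34(x - 7).
Vertex (7, -2); 4p = -34 so p = -17/2. Opens left.
Focus is p units from the vertex along the axis: (h + p, k).

(-3/2, -2)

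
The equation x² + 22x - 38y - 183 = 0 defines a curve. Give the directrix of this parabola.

Only x is squared. Complete the square in x: (x + 11)² = 38(y + 8).
Vertex (-11, -8); 4p = 38 so p = 19/2. Opens up.
Directrix is the horizontal line y = k − p = -8 − (19/2) = -35/2.

y = -35/2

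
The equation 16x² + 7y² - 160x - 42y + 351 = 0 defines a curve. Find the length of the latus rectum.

7/2

16(x² - 10x) + 7(y² - 6y) = -351
Complete the square in x and y: 16(x - 5)² + 7(y - 3)² = -351 + 400 + 63 = 112
Divide by 112: (x - 5)²/7 + (y - 3)²/16 = 1
Ellipse, center (5, 3), major axis vertical; a² = 16, b² = 7.
Latus rectum length = 2b²/a = 2·7/4 = 7/2.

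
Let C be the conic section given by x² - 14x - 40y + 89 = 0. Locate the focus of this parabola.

(7, 11)

Only x is squared. Complete the square in x: (x - 7)² = 40(y - 1).
Vertex (7, 1); 4p = 40 so p = 10. Opens up.
Focus is p units from the vertex along the axis: (h, k + p).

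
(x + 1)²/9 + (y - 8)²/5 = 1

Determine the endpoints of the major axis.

(-4, 8) and (2, 8)

Center (-1, 8). The larger denominator 9 sits under the x-term, so the major axis is horizontal; a² = 9, b² = 5.
a = 3. Vertices at (h ± a, k).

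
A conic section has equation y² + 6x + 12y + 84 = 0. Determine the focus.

Only y is squared. Complete the square in y: (y + 6)² = -6(x + 8).
Vertex (-8, -6); 4p = -6 so p = -3/2. Opens left.
Focus is p units from the vertex along the axis: (h + p, k).

(-19/2, -6)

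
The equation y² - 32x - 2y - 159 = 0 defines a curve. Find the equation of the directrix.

x = -13

Only y is squared. Complete the square in y: (y - 1)² = 32(x + 5).
Vertex (-5, 1); 4p = 32 so p = 8. Opens right.
Directrix is the vertical line x = h − p = -5 − (8) = -13.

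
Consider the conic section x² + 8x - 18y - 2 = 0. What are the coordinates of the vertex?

Only x is squared. Complete the square in x: (x + 4)² = 18(y + 1).
Vertex (-4, -1); 4p = 18 so p = 9/2. Opens up.

(-4, -1)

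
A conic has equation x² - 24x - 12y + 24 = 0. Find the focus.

Only x is squared. Complete the square in x: (x - 12)² = 12(y + 10).
Vertex (12, -10); 4p = 12 so p = 3. Opens up.
Focus is p units from the vertex along the axis: (h, k + p).

(12, -7)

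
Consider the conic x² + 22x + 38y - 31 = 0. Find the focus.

Only x is squared. Complete the square in x: (x + 11)² = -38(y - 4).
Vertex (-11, 4); 4p = -38 so p = -19/2. Opens down.
Focus is p units from the vertex along the axis: (h, k + p).

(-11, -11/2)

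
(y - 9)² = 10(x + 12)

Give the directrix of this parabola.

x = -29/2

Vertex (-12, 9); 4p = 10 so p = 5/2. Opens right.
Directrix is the vertical line x = h − p = -12 − (5/2) = -29/2.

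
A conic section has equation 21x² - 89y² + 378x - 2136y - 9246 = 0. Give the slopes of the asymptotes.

Group the x- and y-terms: 21(x² + 18x) -89(y² + 24y) = 9246
Complete the square: 21(x + 9)² -89(y + 12)² = 9246 + 1701 - 12816 = -1869
Divide by -1869: (y + 12)²/21 - (x + 9)²/89 = 1
Hyperbola, center (-9, -12), transverse axis vertical; a² = 21, b² = 89.
For a vertical hyperbola the asymptotes have slope ±a/b.
Here that is ±√21/√89 = ±√1869/89.

√1869/89 and -√1869/89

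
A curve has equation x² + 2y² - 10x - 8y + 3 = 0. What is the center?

(x² - 10x) + 2(y² - 4y) = -3
(x - 5)² + 2(y - 2)² = -3 + 25 + 8 = 30
Divide through by 30 to get (x - 5)²/30 + (y - 2)²/15 = 1.
Ellipse with center (5, 2).

(5, 2)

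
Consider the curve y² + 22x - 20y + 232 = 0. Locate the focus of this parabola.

Only y is squared. Complete the square in y: (y - 10)² = -22(x + 6).
Vertex (-6, 10); 4p = -22 so p = -11/2. Opens left.
Focus is p units from the vertex along the axis: (h + p, k).

(-23/2, 10)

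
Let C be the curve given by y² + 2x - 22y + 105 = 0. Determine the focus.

(15/2, 11)

Only y is squared. Complete the square in y: (y - 11)² = -2(x - 8).
Vertex (8, 11); 4p = -2 so p = -1/2. Opens left.
Focus is p units from the vertex along the axis: (h + p, k).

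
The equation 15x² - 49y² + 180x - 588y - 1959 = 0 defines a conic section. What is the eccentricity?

Collect terms: 15(x² + 12x) -49(y² + 12y) = 1959
Complete the square: 15(x + 6)² -49(y + 6)² = 1959 + 540 - 1764 = 735
Divide by 735: (x + 6)²/49 - (y + 6)²/15 = 1
Hyperbola, center (-6, -6), transverse axis horizontal; a² = 49, b² = 15.
c² = a² + b² = 64, so c = 8.
e = c/a = 8/7.

e = 8/7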